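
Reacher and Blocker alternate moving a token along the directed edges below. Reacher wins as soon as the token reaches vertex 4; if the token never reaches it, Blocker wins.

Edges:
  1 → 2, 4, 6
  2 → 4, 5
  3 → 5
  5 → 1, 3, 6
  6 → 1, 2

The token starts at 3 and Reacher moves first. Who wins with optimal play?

Track states (vertex, player-to-move).
A0 = {(4,Reacher), (4,Blocker)}
A1: add {(1,Reacher), (2,Reacher)}.
A2: add {(6,Blocker)}.
A3: add {(5,Reacher)}.
A4: add {(2,Blocker), (3,Blocker)}.
A5: add {(6,Reacher)}.
A6: add {(1,Blocker)}.
A7 = A6; e.g. (3,Reacher) stays out. (3,Reacher) never enters ⇒ Blocker avoids the target.

Blocker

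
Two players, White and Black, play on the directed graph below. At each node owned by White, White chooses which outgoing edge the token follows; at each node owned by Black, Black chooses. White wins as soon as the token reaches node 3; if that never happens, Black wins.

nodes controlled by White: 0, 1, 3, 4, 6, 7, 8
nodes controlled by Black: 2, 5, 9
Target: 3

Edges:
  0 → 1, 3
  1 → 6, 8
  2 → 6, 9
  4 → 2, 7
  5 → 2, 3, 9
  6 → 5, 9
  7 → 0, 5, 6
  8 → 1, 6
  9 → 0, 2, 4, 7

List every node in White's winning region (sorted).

A0 = {3}
A1: add {0} — 0 (White) has 0→3.
A2: add {7} — 7 (White) has 7→0.
A3: add {4} — 4 (White) has 4→7.
A4 = A3; e.g. 1 (White) has no edge into A3. Fixed point.
White's winning region = {0, 3, 4, 7}.

0, 3, 4, 7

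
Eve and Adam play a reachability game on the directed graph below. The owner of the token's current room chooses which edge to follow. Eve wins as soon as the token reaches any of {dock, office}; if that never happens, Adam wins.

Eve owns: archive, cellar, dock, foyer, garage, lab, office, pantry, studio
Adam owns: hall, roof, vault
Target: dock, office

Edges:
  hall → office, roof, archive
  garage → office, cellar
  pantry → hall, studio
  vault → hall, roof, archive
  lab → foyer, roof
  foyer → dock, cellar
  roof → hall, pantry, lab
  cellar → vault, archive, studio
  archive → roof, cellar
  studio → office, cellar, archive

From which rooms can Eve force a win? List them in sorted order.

A0 = {dock, office}
A1: add {foyer, garage, studio} — garage (Eve) has garage→office; foyer (Eve) has foyer→dock; studio (Eve) has studio→office.
A2: add {cellar, lab, pantry} — pantry (Eve) has pantry→studio; lab (Eve) has lab→foyer; cellar (Eve) has cellar→studio.
A3: add {archive} — archive (Eve) has archive→cellar.
A4 = A3; e.g. hall (Adam) can still go to roof. Fixed point.
Eve's winning region = {archive, cellar, dock, foyer, garage, lab, office, pantry, studio}.

archive, cellar, dock, foyer, garage, lab, office, pantry, studio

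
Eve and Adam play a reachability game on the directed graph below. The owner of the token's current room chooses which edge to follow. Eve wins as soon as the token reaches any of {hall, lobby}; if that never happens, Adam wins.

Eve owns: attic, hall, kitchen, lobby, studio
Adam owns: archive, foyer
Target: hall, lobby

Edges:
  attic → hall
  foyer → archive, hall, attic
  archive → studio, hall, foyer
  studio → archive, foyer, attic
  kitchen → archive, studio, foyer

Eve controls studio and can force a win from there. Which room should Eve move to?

A0 = {hall, lobby}
A1: add {attic} — attic (Eve) has attic→hall.
A2: add {studio} — studio (Eve) has studio→attic.
A3: add {kitchen} — kitchen (Eve) has kitchen→studio.
A4 = A3; e.g. archive (Adam) can still go to foyer. Fixed point.
From studio, successor attic is in the attractor (rank 1); the other successors archive, foyer are not.

attic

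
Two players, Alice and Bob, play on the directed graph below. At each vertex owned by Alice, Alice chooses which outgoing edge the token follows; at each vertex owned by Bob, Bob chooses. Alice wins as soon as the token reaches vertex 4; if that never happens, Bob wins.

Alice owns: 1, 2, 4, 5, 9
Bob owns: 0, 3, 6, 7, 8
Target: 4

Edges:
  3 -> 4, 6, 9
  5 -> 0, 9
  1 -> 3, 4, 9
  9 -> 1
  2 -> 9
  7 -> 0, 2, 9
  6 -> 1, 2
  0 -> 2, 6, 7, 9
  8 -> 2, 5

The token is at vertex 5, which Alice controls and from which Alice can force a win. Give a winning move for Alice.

A0 = {4}
A1: add {1} — 1 (Alice) has 1→4.
A2: add {9} — 9 (Alice) has 9→1.
A3: add {2, 5} — 2 (Alice) has 2→9; 5 (Alice) has 5→9.
A4: add {6, 8} — 6 (Bob): all of {1, 2} already in; 8 (Bob): all of {2, 5} already in.
A5: add {3} — 3 (Bob): all of {4, 6, 9} already in.
A6 = A5; e.g. 0 (Bob) can still go to 7. Fixed point.
From 5, successor 9 is in the attractor (rank 2); the other successor 0 is not.

9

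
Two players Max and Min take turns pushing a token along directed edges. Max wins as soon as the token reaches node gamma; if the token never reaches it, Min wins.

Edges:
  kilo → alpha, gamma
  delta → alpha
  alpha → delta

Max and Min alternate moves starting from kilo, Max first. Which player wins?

Max

Track states (vertex, player-to-move).
A0 = {(gamma,Max), (gamma,Min)}
A1: add {(kilo,Max)}.
(kilo,Max) ∈ A1 ⇒ Max forces the target.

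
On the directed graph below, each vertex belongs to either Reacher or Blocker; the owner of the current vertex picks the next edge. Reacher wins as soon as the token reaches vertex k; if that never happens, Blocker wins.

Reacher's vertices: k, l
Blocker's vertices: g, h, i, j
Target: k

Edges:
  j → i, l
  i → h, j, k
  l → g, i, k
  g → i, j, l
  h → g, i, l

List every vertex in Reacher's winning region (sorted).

k, l

A0 = {k}
A1: add {l} — l (Reacher) has l→k.
A2 = A1; e.g. g (Blocker) can still go to i. Fixed point.
Reacher's winning region = {k, l}.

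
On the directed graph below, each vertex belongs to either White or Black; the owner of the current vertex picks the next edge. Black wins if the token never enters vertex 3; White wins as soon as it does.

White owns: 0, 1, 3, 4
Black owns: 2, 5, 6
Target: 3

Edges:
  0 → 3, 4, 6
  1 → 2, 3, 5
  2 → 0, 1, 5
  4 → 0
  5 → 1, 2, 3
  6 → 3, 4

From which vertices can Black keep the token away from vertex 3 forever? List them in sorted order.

2, 5

A0 = {3}
A1: add {0, 1} — 0 (White) has 0→3; 1 (White) has 1→3.
A2: add {4} — 4 (White) has 4→0.
A3: add {6} — 6 (Black): all of {3, 4} already in.
A4 = A3; e.g. 2 (Black) can still go to 5. Fixed point.
White's attractor = {0, 1, 3, 4, 6}; Black avoids the target exactly from the complement.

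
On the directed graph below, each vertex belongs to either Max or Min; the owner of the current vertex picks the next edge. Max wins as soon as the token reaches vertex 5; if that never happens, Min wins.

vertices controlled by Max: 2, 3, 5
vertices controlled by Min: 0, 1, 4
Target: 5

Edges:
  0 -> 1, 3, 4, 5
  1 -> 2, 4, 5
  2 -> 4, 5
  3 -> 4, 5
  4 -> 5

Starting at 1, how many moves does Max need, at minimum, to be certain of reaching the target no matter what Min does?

2

A0 = {5}
A1: add {2, 3, 4} — 2 (Max) has 2→5; 3 (Max) has 3→5; 4 (Min): all of {5} already in.
A2: add {1} — 1 (Min): all of {2, 4, 5} already in.
1 enters the attractor at level 2, so Max can force the target in 2 moves from there.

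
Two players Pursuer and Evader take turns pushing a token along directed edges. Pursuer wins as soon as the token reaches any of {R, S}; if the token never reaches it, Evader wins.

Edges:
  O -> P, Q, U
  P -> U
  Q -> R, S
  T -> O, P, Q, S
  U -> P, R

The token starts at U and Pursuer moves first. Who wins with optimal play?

Track states (vertex, player-to-move).
A0 = {(R,Pursuer), (R,Evader), (S,Pursuer), (S,Evader)}
A1: add {(Q,Pursuer), (Q,Evader), (T,Pursuer), (U,Pursuer)}.
(U,Pursuer) ∈ A1 ⇒ Pursuer forces the target.

Pursuer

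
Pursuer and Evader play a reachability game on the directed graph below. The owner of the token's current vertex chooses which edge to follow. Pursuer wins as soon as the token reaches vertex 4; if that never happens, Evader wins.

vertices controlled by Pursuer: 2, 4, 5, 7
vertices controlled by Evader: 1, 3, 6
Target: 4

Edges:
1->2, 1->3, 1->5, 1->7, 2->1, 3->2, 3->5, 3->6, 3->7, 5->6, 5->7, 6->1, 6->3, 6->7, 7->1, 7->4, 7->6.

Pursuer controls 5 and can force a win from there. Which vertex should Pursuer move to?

A0 = {4}
A1: add {7} — 7 (Pursuer) has 7→4.
A2: add {5} — 5 (Pursuer) has 5→7.
A3 = A2; e.g. 1 (Evader) can still go to 2. Fixed point.
From 5, successor 7 is in the attractor (rank 1); the other successor 6 is not.

7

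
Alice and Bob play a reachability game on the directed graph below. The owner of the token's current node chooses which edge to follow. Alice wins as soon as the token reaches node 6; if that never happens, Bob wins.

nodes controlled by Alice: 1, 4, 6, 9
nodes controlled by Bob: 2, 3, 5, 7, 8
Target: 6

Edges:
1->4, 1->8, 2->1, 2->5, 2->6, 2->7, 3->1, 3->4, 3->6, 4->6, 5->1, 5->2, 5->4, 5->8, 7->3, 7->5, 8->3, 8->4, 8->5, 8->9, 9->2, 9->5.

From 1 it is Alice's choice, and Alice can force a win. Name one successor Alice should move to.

A0 = {6}
A1: add {4} — 4 (Alice) has 4→6.
A2: add {1} — 1 (Alice) has 1→4.
A3: add {3} — 3 (Bob): all of {1, 4, 6} already in.
A4 = A3; e.g. 2 (Bob) can still go to 5. Fixed point.
From 1, successor 4 is in the attractor (rank 1); the other successor 8 is not.

4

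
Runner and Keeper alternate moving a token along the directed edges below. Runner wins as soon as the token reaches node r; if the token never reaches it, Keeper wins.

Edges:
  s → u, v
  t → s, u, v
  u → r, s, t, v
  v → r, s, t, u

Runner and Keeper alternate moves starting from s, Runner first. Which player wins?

Keeper

Track states (vertex, player-to-move).
A0 = {(r,Runner), (r,Keeper)}
A1: add {(u,Runner), (v,Runner)}.
A2: add {(s,Keeper)}.
A3: add {(t,Runner)}.
A4 = A3; e.g. (s,Runner) stays out. (s,Runner) never enters ⇒ Keeper avoids the target.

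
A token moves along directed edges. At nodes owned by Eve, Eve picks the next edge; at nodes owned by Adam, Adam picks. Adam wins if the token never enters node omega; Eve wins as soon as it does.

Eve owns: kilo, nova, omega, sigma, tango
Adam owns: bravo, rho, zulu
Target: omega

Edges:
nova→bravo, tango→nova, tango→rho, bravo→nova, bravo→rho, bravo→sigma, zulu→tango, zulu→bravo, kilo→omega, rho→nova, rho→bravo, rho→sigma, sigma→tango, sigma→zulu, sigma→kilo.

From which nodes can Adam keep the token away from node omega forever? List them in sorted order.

A0 = {omega}
A1: add {kilo} — kilo (Eve) has kilo→omega.
A2: add {sigma} — sigma (Eve) has sigma→kilo.
A3 = A2; e.g. nova (Eve) has no edge into A2. Fixed point.
Eve's attractor = {kilo, omega, sigma}; Adam avoids the target exactly from the complement.

bravo, nova, rho, tango, zulu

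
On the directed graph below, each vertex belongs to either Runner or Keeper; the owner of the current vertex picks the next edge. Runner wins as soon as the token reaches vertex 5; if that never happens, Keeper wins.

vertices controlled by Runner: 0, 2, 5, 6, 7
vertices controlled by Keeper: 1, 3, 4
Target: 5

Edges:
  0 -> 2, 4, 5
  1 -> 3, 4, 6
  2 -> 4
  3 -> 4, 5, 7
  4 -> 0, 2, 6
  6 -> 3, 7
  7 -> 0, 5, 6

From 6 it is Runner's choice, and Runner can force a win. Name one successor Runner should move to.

A0 = {5}
A1: add {0, 7} — 0 (Runner) has 0→5; 7 (Runner) has 7→5.
A2: add {6} — 6 (Runner) has 6→7.
A3 = A2; e.g. 1 (Keeper) can still go to 3. Fixed point.
From 6, successor 7 is in the attractor (rank 1); the other successor 3 is not.

7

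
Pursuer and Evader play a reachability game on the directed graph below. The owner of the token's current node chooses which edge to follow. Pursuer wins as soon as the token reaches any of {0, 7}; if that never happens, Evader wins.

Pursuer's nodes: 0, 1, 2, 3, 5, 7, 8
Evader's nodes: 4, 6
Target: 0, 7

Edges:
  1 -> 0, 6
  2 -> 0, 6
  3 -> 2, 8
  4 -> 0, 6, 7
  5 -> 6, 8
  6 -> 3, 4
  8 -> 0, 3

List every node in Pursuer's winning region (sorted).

A0 = {0, 7}
A1: add {1, 2, 8} — 1 (Pursuer) has 1→0; 2 (Pursuer) has 2→0; 8 (Pursuer) has 8→0.
A2: add {3, 5} — 3 (Pursuer) has 3→2; 5 (Pursuer) has 5→8.
A3 = A2; e.g. 4 (Evader) can still go to 6. Fixed point.
Pursuer's winning region = {0, 1, 2, 3, 5, 7, 8}.

0, 1, 2, 3, 5, 7, 8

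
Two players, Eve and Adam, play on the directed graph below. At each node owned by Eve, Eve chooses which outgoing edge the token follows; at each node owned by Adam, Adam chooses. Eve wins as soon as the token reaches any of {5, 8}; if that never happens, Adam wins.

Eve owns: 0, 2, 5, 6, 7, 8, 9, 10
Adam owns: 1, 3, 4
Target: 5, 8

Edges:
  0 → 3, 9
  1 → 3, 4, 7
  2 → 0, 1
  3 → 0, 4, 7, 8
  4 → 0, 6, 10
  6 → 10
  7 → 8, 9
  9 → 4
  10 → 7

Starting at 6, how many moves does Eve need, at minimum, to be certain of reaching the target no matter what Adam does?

3

A0 = {5, 8}
A1: add {7} — 7 (Eve) has 7→8.
A2: add {10} — 10 (Eve) has 10→7.
A3: add {6} — 6 (Eve) has 6→10.
A4 = A3; e.g. 0 (Eve) has no edge into A3. Fixed point.
6 enters the attractor at level 3, so Eve can force the target in 3 moves from there.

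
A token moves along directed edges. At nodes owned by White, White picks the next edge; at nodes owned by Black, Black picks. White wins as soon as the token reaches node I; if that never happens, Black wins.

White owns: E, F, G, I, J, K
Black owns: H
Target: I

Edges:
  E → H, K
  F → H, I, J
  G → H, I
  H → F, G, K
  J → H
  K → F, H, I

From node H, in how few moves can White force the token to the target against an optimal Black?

2

A0 = {I}
A1: add {F, G, K} — F (White) has F→I; G (White) has G→I; K (White) has K→I.
A2: add {E, H} — E (White) has E→K; H (Black): all of {F, G, K} already in.
H enters the attractor at level 2, so White can force the target in 2 moves from there.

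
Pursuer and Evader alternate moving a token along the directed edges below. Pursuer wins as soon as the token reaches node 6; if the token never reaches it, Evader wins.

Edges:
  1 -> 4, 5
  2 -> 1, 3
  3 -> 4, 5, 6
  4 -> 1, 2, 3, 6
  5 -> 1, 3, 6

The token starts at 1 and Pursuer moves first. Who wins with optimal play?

Evader

Track states (vertex, player-to-move).
A0 = {(6,Pursuer), (6,Evader)}
A1: add {(3,Pursuer), (4,Pursuer), (5,Pursuer)}.
A2: add {(1,Evader), (3,Evader)}.
A3: add {(2,Pursuer)}.
A4 = A3; e.g. (1,Pursuer) stays out. (1,Pursuer) never enters ⇒ Evader avoids the target.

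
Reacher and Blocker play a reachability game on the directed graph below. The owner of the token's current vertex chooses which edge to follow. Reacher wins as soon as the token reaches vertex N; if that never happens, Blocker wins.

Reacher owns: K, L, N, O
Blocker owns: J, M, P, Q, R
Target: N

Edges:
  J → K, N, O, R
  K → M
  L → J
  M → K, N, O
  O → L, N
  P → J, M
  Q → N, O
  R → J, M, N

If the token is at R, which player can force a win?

A0 = {N}
A1: add {O} — O (Reacher) has O→N.
A2: add {Q} — Q (Blocker): all of {N, O} already in.
A3 = A2; e.g. J (Blocker) can still go to K. Fixed point.
R never enters the attractor, so Blocker can avoid the target forever.

Blocker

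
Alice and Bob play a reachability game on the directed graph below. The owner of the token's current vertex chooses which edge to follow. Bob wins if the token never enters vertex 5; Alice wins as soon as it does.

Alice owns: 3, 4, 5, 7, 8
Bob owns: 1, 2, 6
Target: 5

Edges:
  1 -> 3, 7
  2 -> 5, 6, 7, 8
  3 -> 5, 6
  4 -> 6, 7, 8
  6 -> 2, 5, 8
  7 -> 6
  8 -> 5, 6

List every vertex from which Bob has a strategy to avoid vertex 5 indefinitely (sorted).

1, 2, 6, 7

A0 = {5}
A1: add {3, 8} — 3 (Alice) has 3→5; 8 (Alice) has 8→5.
A2: add {4} — 4 (Alice) has 4→8.
A3 = A2; e.g. 1 (Bob) can still go to 7. Fixed point.
Alice's attractor = {3, 4, 5, 8}; Bob avoids the target exactly from the complement.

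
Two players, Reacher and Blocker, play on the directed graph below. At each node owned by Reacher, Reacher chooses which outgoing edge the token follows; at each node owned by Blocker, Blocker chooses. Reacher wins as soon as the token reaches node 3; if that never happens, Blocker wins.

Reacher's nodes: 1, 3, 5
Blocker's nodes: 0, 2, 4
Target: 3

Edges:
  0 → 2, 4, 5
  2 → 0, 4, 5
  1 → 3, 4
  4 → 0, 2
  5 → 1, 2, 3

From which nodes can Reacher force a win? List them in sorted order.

A0 = {3}
A1: add {1, 5} — 1 (Reacher) has 1→3; 5 (Reacher) has 5→3.
A2 = A1; e.g. 0 (Blocker) can still go to 2. Fixed point.
Reacher's winning region = {1, 3, 5}.

1, 3, 5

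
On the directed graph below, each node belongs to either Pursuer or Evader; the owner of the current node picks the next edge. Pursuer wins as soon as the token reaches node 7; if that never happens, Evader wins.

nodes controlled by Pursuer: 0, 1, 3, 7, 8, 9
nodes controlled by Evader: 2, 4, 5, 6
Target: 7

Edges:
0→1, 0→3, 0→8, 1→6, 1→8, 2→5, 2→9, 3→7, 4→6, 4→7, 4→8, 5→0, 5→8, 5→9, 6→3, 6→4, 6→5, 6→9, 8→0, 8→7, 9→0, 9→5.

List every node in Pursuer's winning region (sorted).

A0 = {7}
A1: add {3, 8} — 3 (Pursuer) has 3→7; 8 (Pursuer) has 8→7.
A2: add {0, 1} — 0 (Pursuer) has 0→3; 1 (Pursuer) has 1→8.
A3: add {9} — 9 (Pursuer) has 9→0.
A4: add {5} — 5 (Evader): all of {0, 8, 9} already in.
A5: add {2} — 2 (Evader): all of {5, 9} already in.
A6 = A5; e.g. 4 (Evader) can still go to 6. Fixed point.
Pursuer's winning region = {0, 1, 2, 3, 5, 7, 8, 9}.

0, 1, 2, 3, 5, 7, 8, 9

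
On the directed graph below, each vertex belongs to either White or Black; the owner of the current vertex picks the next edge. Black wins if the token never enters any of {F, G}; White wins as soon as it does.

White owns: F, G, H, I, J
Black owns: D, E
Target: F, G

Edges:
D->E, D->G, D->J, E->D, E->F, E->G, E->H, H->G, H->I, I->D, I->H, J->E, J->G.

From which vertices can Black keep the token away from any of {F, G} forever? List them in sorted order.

D, E

A0 = {F, G}
A1: add {H, J} — H (White) has H→G; J (White) has J→G.
A2: add {I} — I (White) has I→H.
A3 = A2; e.g. D (Black) can still go to E. Fixed point.
White's attractor = {F, G, H, I, J}; Black avoids the target exactly from the complement.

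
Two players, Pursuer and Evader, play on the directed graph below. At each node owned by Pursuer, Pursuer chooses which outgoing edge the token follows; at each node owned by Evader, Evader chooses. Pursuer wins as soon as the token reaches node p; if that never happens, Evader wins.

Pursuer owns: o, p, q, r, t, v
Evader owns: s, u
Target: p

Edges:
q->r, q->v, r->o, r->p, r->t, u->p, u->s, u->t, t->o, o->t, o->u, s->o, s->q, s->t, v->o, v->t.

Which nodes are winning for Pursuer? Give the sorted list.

p, q, r

A0 = {p}
A1: add {r} — r (Pursuer) has r→p.
A2: add {q} — q (Pursuer) has q→r.
A3 = A2; e.g. o (Pursuer) has no edge into A2. Fixed point.
Pursuer's winning region = {p, q, r}.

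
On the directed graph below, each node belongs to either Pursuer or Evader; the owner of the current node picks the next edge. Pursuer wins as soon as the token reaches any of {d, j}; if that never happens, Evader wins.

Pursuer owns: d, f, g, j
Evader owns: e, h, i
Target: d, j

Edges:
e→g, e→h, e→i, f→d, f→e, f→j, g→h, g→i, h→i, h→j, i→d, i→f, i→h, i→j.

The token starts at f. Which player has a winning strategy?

Pursuer

A0 = {d, j}
A1: add {f} — f (Pursuer) has f→d.
A2 = A1; e.g. e (Evader) can still go to g. Fixed point.
f ∈ A1, so Pursuer can force the target.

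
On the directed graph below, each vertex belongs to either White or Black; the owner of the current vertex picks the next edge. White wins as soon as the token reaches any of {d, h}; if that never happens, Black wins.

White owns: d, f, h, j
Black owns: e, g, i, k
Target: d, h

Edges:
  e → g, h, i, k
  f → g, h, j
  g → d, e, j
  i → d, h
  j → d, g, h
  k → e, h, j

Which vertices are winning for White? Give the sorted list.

A0 = {d, h}
A1: add {f, i, j} — f (White) has f→h; i (Black): all of {d, h} already in; j (White) has j→d.
A2 = A1; e.g. e (Black) can still go to g. Fixed point.
White's winning region = {d, f, h, i, j}.

d, f, h, i, j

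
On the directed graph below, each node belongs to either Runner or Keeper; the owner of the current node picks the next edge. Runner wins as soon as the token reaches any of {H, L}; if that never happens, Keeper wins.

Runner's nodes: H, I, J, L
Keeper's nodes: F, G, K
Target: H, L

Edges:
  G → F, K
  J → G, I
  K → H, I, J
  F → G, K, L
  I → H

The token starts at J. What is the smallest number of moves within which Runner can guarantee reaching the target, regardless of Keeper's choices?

2

A0 = {H, L}
A1: add {I} — I (Runner) has I→H.
A2: add {J} — J (Runner) has J→I.
J enters the attractor at level 2, so Runner can force the target in 2 moves from there.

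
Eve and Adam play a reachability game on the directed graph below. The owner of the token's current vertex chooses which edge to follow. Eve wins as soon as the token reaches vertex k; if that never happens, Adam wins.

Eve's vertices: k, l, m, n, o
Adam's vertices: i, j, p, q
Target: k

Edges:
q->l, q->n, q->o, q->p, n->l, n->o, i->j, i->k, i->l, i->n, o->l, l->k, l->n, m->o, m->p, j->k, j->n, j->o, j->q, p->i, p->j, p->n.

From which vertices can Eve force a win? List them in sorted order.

A0 = {k}
A1: add {l} — l (Eve) has l→k.
A2: add {n, o} — n (Eve) has n→l; o (Eve) has o→l.
A3: add {m} — m (Eve) has m→o.
A4 = A3; e.g. i (Adam) can still go to j. Fixed point.
Eve's winning region = {k, l, m, n, o}.

k, l, m, n, o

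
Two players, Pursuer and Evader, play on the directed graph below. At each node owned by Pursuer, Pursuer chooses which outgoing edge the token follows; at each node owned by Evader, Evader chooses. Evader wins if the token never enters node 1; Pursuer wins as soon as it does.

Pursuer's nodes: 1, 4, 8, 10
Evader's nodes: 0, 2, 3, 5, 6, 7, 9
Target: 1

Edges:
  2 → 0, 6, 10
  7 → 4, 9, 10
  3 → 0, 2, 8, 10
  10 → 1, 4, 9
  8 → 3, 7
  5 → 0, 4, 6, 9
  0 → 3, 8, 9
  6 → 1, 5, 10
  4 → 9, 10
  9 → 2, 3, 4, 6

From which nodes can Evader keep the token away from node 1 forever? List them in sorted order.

A0 = {1}
A1: add {10} — 10 (Pursuer) has 10→1.
A2: add {4} — 4 (Pursuer) has 4→10.
A3 = A2; e.g. 0 (Evader) can still go to 3. Fixed point.
Pursuer's attractor = {1, 4, 10}; Evader avoids the target exactly from the complement.

0, 2, 3, 5, 6, 7, 8, 9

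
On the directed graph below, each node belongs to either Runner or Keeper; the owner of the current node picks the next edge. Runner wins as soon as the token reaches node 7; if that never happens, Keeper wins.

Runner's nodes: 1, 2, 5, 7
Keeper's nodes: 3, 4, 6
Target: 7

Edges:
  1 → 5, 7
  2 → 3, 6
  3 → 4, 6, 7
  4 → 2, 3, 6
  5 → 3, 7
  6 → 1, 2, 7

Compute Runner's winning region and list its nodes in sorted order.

A0 = {7}
A1: add {1, 5} — 1 (Runner) has 1→7; 5 (Runner) has 5→7.
A2 = A1; e.g. 2 (Runner) has no edge into A1. Fixed point.
Runner's winning region = {1, 5, 7}.

1, 5, 7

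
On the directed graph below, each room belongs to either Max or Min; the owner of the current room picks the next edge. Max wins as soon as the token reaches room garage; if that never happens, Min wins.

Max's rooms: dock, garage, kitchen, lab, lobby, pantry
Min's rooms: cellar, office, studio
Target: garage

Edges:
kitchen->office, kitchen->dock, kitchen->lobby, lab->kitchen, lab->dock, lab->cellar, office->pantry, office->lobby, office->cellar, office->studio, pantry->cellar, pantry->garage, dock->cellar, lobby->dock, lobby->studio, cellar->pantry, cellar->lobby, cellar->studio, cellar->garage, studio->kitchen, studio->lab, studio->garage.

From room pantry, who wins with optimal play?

A0 = {garage}
A1: add {pantry} — pantry (Max) has pantry→garage.
A2 = A1; e.g. kitchen (Max) has no edge into A1. Fixed point.
pantry ∈ A1, so Max can force the target.

Max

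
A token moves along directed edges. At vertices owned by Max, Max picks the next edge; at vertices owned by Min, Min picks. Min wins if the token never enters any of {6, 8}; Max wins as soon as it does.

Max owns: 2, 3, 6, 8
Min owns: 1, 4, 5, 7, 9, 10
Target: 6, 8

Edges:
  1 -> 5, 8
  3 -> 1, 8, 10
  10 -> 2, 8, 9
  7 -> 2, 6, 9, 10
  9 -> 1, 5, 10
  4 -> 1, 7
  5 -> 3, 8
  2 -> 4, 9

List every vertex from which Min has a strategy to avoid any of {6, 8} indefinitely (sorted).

A0 = {6, 8}
A1: add {3} — 3 (Max) has 3→8.
A2: add {5} — 5 (Min): all of {3, 8} already in.
A3: add {1} — 1 (Min): all of {5, 8} already in.
A4 = A3; e.g. 2 (Max) has no edge into A3. Fixed point.
Max's attractor = {1, 3, 5, 6, 8}; Min avoids the target exactly from the complement.

2, 4, 7, 9, 10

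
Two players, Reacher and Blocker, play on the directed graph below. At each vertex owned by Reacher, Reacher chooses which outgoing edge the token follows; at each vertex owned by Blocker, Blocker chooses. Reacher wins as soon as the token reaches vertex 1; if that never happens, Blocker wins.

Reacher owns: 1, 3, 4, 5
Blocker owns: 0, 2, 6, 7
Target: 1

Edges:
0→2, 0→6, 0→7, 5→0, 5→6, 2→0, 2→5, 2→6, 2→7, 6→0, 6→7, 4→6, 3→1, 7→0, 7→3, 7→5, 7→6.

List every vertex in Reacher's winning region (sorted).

1, 3

A0 = {1}
A1: add {3} — 3 (Reacher) has 3→1.
A2 = A1; e.g. 0 (Blocker) can still go to 2. Fixed point.
Reacher's winning region = {1, 3}.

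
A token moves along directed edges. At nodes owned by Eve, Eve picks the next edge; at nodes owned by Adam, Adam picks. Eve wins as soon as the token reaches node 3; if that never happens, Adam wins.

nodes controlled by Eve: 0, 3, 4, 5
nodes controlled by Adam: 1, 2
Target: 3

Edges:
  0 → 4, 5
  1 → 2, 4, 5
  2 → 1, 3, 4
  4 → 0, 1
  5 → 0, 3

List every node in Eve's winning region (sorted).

0, 3, 4, 5

A0 = {3}
A1: add {5} — 5 (Eve) has 5→3.
A2: add {0} — 0 (Eve) has 0→5.
A3: add {4} — 4 (Eve) has 4→0.
A4 = A3; e.g. 1 (Adam) can still go to 2. Fixed point.
Eve's winning region = {0, 3, 4, 5}.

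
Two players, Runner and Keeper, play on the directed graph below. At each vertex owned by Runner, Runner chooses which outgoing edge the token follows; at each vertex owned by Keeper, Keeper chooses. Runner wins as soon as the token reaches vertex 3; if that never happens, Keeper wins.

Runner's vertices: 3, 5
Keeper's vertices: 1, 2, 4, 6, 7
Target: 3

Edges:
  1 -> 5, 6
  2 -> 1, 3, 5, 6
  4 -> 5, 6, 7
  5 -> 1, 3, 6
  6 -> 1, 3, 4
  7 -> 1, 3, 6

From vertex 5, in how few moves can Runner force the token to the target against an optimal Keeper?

1

A0 = {3}
A1: add {5} — 5 (Runner) has 5→3.
A2 = A1; e.g. 1 (Keeper) can still go to 6. Fixed point.
5 enters the attractor at level 1, so Runner can force the target in 1 move from there.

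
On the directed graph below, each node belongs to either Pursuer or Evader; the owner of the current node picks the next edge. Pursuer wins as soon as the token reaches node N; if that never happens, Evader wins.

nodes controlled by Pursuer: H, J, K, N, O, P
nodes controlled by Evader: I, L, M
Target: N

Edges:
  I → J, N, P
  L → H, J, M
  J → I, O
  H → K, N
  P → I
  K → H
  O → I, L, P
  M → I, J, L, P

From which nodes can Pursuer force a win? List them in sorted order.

A0 = {N}
A1: add {H} — H (Pursuer) has H→N.
A2: add {K} — K (Pursuer) has K→H.
A3 = A2; e.g. I (Evader) can still go to J. Fixed point.
Pursuer's winning region = {H, K, N}.

H, K, N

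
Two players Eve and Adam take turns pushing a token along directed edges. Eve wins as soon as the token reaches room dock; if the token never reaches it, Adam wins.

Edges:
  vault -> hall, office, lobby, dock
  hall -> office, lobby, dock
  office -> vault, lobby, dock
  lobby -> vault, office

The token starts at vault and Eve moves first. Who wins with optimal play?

Track states (vertex, player-to-move).
A0 = {(dock,Eve), (dock,Adam)}
A1: add {(vault,Eve), (hall,Eve), (office,Eve)}.
(vault,Eve) ∈ A1 ⇒ Eve forces the target.

Eve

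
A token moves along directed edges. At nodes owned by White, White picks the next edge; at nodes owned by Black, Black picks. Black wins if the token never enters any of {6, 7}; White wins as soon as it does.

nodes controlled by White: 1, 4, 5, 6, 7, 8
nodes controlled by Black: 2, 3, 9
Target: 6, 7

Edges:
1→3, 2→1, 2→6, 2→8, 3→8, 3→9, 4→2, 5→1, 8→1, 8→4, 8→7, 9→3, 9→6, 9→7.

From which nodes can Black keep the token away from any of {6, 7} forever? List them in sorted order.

A0 = {6, 7}
A1: add {8} — 8 (White) has 8→7.
A2 = A1; e.g. 1 (White) has no edge into A1. Fixed point.
White's attractor = {6, 7, 8}; Black avoids the target exactly from the complement.

1, 2, 3, 4, 5, 9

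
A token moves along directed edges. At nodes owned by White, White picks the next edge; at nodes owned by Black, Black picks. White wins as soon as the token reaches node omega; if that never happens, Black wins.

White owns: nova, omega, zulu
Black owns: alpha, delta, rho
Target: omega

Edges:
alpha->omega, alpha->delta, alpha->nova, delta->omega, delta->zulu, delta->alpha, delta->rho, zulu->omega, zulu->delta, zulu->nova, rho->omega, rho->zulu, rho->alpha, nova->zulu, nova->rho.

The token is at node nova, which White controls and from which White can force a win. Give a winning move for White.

A0 = {omega}
A1: add {zulu} — zulu (White) has zulu→omega.
A2: add {nova} — nova (White) has nova→zulu.
A3 = A2; e.g. delta (Black) can still go to alpha. Fixed point.
From nova, successor zulu is in the attractor (rank 1); the other successor rho is not.

zulu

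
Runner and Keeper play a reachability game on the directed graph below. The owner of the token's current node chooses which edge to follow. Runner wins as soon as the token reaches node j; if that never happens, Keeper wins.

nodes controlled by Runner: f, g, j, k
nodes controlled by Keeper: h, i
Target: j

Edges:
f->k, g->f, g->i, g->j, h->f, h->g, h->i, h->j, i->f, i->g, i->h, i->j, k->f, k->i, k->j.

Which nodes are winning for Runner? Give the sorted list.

f, g, j, k

A0 = {j}
A1: add {g, k} — g (Runner) has g→j; k (Runner) has k→j.
A2: add {f} — f (Runner) has f→k.
A3 = A2; e.g. h (Keeper) can still go to i. Fixed point.
Runner's winning region = {f, g, j, k}.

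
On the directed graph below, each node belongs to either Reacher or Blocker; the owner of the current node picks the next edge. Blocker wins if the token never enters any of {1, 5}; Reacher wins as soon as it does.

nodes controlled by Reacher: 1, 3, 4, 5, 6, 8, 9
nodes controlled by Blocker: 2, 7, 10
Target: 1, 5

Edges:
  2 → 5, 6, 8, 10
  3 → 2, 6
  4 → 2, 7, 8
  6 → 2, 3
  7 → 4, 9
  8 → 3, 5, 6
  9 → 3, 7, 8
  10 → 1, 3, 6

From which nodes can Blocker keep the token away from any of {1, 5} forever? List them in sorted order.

2, 3, 6, 10

A0 = {1, 5}
A1: add {8} — 8 (Reacher) has 8→5.
A2: add {4, 9} — 4 (Reacher) has 4→8; 9 (Reacher) has 9→8.
A3: add {7} — 7 (Blocker): all of {4, 9} already in.
A4 = A3; e.g. 2 (Blocker) can still go to 6. Fixed point.
Reacher's attractor = {1, 4, 5, 7, 8, 9}; Blocker avoids the target exactly from the complement.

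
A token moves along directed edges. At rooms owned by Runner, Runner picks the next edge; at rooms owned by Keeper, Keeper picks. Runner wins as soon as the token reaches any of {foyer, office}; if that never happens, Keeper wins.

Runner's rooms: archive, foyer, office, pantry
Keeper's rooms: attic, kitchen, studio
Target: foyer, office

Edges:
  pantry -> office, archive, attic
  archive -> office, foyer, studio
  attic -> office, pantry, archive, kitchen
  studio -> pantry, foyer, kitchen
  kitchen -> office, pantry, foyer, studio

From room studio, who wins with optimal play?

Keeper

A0 = {foyer, office}
A1: add {archive, pantry} — pantry (Runner) has pantry→office; archive (Runner) has archive→office.
A2 = A1; e.g. attic (Keeper) can still go to kitchen. Fixed point.
studio never enters the attractor, so Keeper can avoid the target forever.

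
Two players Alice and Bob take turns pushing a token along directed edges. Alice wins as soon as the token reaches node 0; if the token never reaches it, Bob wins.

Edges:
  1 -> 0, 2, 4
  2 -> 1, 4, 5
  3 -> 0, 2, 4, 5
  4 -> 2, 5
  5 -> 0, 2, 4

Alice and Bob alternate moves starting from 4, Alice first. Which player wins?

Track states (vertex, player-to-move).
A0 = {(0,Alice), (0,Bob)}
A1: add {(1,Alice), (3,Alice), (5,Alice)}.
A2 = A1; e.g. (1,Bob) stays out. (4,Alice) never enters ⇒ Bob avoids the target.

Bob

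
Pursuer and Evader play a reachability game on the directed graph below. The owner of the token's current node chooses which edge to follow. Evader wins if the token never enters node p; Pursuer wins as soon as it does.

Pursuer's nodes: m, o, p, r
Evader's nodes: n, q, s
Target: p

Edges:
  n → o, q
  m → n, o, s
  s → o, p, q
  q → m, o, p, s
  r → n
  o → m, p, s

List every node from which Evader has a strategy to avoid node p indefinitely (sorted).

n, q, r, s

A0 = {p}
A1: add {o} — o (Pursuer) has o→p.
A2: add {m} — m (Pursuer) has m→o.
A3 = A2; e.g. n (Evader) can still go to q. Fixed point.
Pursuer's attractor = {m, o, p}; Evader avoids the target exactly from the complement.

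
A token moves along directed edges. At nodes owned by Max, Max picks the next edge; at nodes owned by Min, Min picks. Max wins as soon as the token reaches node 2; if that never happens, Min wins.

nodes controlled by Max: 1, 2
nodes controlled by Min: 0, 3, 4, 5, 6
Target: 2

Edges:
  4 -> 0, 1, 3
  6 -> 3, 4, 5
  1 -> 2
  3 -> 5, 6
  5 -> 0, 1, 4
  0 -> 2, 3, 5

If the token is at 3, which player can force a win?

A0 = {2}
A1: add {1} — 1 (Max) has 1→2.
A2 = A1; e.g. 0 (Min) can still go to 3. Fixed point.
3 never enters the attractor, so Min can avoid the target forever.

Min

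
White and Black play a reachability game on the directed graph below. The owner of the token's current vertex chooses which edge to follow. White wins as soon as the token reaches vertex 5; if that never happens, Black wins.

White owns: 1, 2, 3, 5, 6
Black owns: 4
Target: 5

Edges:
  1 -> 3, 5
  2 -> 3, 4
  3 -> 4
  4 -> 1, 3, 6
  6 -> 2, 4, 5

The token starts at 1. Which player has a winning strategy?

White

A0 = {5}
A1: add {1, 6} — 1 (White) has 1→5; 6 (White) has 6→5.
A2 = A1; e.g. 2 (White) has no edge into A1. Fixed point.
1 ∈ A1, so White can force the target.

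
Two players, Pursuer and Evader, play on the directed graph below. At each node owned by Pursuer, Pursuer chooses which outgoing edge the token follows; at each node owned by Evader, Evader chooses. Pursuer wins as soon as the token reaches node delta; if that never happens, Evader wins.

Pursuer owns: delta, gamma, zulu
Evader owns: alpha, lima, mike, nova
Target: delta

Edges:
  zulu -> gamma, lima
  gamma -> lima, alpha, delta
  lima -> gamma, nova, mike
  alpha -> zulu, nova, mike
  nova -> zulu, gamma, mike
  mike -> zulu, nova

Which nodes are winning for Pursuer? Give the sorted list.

delta, gamma, zulu

A0 = {delta}
A1: add {gamma} — gamma (Pursuer) has gamma→delta.
A2: add {zulu} — zulu (Pursuer) has zulu→gamma.
A3 = A2; e.g. lima (Evader) can still go to nova. Fixed point.
Pursuer's winning region = {delta, gamma, zulu}.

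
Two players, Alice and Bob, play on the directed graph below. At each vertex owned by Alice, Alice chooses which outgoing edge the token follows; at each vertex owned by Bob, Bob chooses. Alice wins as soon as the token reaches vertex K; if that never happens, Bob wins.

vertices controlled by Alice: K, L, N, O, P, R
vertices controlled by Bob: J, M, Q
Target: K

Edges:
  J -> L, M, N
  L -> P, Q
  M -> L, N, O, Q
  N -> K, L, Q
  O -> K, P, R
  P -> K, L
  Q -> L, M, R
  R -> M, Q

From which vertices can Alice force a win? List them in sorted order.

A0 = {K}
A1: add {N, O, P} — N (Alice) has N→K; O (Alice) has O→K; P (Alice) has P→K.
A2: add {L} — L (Alice) has L→P.
A3 = A2; e.g. J (Bob) can still go to M. Fixed point.
Alice's winning region = {K, L, N, O, P}.

K, L, N, O, P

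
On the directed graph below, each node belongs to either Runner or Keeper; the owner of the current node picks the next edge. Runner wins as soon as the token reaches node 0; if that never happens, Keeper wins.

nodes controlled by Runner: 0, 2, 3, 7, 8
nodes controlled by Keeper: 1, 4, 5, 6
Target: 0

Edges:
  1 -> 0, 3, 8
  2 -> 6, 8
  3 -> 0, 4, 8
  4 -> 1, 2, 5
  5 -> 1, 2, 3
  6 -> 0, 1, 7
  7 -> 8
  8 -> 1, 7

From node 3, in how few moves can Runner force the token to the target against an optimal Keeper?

A0 = {0}
A1: add {3} — 3 (Runner) has 3→0.
A2 = A1; e.g. 1 (Keeper) can still go to 8. Fixed point.
3 enters the attractor at level 1, so Runner can force the target in 1 move from there.

1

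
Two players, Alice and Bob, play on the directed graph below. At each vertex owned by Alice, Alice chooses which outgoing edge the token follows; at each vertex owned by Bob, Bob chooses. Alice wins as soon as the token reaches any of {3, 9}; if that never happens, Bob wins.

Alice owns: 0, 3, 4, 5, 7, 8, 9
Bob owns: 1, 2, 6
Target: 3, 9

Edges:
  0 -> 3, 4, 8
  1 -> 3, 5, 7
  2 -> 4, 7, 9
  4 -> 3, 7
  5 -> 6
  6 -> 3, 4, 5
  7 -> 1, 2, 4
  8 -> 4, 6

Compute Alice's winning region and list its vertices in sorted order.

0, 2, 3, 4, 7, 8, 9

A0 = {3, 9}
A1: add {0, 4} — 0 (Alice) has 0→3; 4 (Alice) has 4→3.
A2: add {7, 8} — 7 (Alice) has 7→4; 8 (Alice) has 8→4.
A3: add {2} — 2 (Bob): all of {4, 7, 9} already in.
A4 = A3; e.g. 1 (Bob) can still go to 5. Fixed point.
Alice's winning region = {0, 2, 3, 4, 7, 8, 9}.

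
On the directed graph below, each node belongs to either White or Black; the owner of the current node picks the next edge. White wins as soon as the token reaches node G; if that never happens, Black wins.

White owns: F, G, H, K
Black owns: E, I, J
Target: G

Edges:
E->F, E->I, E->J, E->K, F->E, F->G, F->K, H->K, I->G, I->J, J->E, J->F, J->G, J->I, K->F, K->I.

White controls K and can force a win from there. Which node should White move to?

F

A0 = {G}
A1: add {F} — F (White) has F→G.
A2: add {K} — K (White) has K→F.
A3: add {H} — H (White) has H→K.
A4 = A3; e.g. E (Black) can still go to I. Fixed point.
From K, successor F is in the attractor (rank 1); the other successor I is not.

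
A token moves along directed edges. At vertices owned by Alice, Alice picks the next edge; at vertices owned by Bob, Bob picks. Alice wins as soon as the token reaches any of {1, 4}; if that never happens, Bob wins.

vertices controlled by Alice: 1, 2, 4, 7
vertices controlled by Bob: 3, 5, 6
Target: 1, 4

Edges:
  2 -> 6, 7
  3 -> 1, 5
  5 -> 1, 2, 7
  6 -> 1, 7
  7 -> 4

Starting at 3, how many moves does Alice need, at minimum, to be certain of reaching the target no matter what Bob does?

4

A0 = {1, 4}
A1: add {7} — 7 (Alice) has 7→4.
A2: add {2, 6} — 2 (Alice) has 2→7; 6 (Bob): all of {1, 7} already in.
A3: add {5} — 5 (Bob): all of {1, 2, 7} already in.
A4: add {3} — 3 (Bob): all of {1, 5} already in.
A4 = all vertices. Fixed point.
3 enters the attractor at level 4, so Alice can force the target in 4 moves from there.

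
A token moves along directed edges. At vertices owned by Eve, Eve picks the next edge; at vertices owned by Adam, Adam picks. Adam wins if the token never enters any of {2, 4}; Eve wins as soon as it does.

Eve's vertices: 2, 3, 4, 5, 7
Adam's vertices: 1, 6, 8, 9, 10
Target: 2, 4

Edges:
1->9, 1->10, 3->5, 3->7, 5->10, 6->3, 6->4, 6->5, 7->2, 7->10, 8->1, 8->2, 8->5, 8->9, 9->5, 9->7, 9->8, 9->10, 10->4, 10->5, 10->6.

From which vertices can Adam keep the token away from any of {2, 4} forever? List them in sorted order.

A0 = {2, 4}
A1: add {7} — 7 (Eve) has 7→2.
A2: add {3} — 3 (Eve) has 3→7.
A3 = A2; e.g. 1 (Adam) can still go to 9. Fixed point.
Eve's attractor = {2, 3, 4, 7}; Adam avoids the target exactly from the complement.

1, 5, 6, 8, 9, 10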